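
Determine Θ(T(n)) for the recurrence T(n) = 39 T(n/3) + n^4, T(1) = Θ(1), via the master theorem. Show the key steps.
T(n) = Θ(n^4)

log_3 39 ≈ 3.335. f(n) = n^4 dominates n^(log_3 39) since 4 > 3.335, and the regularity condition a·f(n/b) = 39·(n/3)^4 = (39/81)·n^4 ≤ c·f(n) holds with c = 39/81 ≈ 0.481 < 1. So this is Case 3: T(n) = Θ(f(n)) = Θ(n^4).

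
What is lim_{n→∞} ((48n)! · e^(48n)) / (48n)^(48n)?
lim = ∞

Stirling: (48n)! ~ sqrt(2π·48n) · (48n/e)^(48n). Hence
  (48n)! · e^(48n) / (48n)^(48n) ~ sqrt(2π·48n) = sqrt(2π·48) · sqrt(n) → ∞.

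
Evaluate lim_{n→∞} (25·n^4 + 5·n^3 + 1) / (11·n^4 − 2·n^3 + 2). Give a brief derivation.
lim = 25/11

For large n the leading n^4 terms dominate both numerator and denominator. Dividing top and bottom by n^4, every other term tends to 0, leaving 25/11.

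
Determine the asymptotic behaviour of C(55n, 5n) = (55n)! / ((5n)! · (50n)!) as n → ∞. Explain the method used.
C(55n, 5n) ~ (285311670611/10000000000)^(5n) · sqrt(11/(20π·5n))

Write N = 5n. Apply Stirling to each factorial:
  (11N)! ~ sqrt(2π·11N) · (11N/e)^(11N),
  N! ~ sqrt(2π N) · (N/e)^N,
  (10N)! ~ sqrt(2π·10N) · (10N/e)^(10N).
The exponential factors combine to (11N)^(11N) / (N^N · (10N)^(10N)) = 11^(11N)/10^(10N) = (11^11/10^10)^N = (285311670611/10000000000)^N.
The square-root prefactors combine to sqrt(2π·11N) / (sqrt(2π N)·sqrt(2π·10N)) = sqrt(11 / (2π·10·N)) = sqrt(11/(20π·5n)).
Substituting N = 5n: C(55n, 5n) ~ (285311670611/10000000000)^(5n) · sqrt(11/(20π·5n)).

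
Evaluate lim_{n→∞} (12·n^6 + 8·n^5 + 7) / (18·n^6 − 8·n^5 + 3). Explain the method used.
lim = 12/18 = 2/3

For large n the leading n^6 terms dominate both numerator and denominator. Dividing top and bottom by n^6, every other term tends to 0, leaving 12/18 = 2/3.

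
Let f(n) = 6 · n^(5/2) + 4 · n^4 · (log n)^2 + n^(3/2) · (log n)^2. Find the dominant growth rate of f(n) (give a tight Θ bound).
f(n) ∈ Θ(n^4 · (log n)^2)

Compare the terms by growth order. For large n, n^a · (log n)^b dominates n^a' · (log n)^b' iff a > a', or (a = a' and b > b'). Ranking the 3 terms shows the dominant one is 4 · n^4 · (log n)^2. Hence f(n) ∈ Θ(n^4 · (log n)^2).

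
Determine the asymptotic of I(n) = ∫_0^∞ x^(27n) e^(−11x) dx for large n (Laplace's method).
I(n) ~ (sqrt(2π·27n) / 11) · (27n/(11e))^(27n)

Write the integrand as exp(27n ln x − 11x) and set f(x) = 27n ln x − 11x. Then f'(x) = 27n/x − 11 = 0 at x* = 27n/11, and f''(x*) = −27n/x*^2 = −11^2/(27n). Laplace's method (interior maximum) gives
  I(n) ~ e^(f(x*)) · sqrt(2π / |f''(x*)|)
        = exp(27n ln(27n/11) − 27n) · sqrt(2π · 27n / 11^2)
        = (27n/11)^(27n) e^(−27n) · sqrt(2π·27n) / 11
        = (sqrt(2π·27n) / 11) · (27n/(11e))^(27n).
This matches Γ(27n+1)/11^(27n+1) with Stirling applied to Γ.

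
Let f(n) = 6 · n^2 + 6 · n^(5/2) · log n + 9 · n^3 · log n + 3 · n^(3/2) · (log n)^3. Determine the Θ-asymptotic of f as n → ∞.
f(n) ∈ Θ(n^3 · log n)

Compare the terms by growth order. For large n, n^a · (log n)^b dominates n^a' · (log n)^b' iff a > a', or (a = a' and b > b'). Ranking the 4 terms shows the dominant one is 9 · n^3 · log n. Hence f(n) ∈ Θ(n^3 · log n).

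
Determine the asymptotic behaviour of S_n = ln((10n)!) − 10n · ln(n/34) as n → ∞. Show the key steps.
S_n ~ 10n · (ln 340 − 1) + O(ln n)

Stirling: ln((10n)!) = 10n ln(10n) − 10n + O(ln n).
  S_n = 10n ln(10n) − 10n − 10n ln(n/34) + O(ln n)
      = 10n ln(10n) − 10n ln n + 10n ln 34 − 10n + O(ln n)
      = 10n ln 10 + 10n ln 34 − 10n + O(ln n)
      = 10n (ln 340 − 1) + O(ln n).
Numerically ln(340) − 1 ≈ 4.8289.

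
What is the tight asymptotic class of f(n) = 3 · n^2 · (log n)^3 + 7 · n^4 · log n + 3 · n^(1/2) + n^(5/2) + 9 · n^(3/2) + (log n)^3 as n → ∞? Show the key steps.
f(n) ∈ Θ(n^4 · log n)

Compare the terms by growth order. For large n, n^a · (log n)^b dominates n^a' · (log n)^b' iff a > a', or (a = a' and b > b'). Ranking the 6 terms shows the dominant one is 7 · n^4 · log n. Hence f(n) ∈ Θ(n^4 · log n).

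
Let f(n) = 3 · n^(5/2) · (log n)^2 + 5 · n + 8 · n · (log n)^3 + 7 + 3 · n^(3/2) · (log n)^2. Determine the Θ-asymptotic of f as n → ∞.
f(n) ∈ Θ(n^(5/2) · (log n)^2)

Compare the terms by growth order. For large n, n^a · (log n)^b dominates n^a' · (log n)^b' iff a > a', or (a = a' and b > b'). Ranking the 5 terms shows the dominant one is 3 · n^(5/2) · (log n)^2. Hence f(n) ∈ Θ(n^(5/2) · (log n)^2).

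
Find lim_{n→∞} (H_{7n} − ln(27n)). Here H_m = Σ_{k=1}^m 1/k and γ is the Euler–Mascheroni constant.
lim = ln(7/27) + γ

By Euler-Maclaurin, H_m = ln m + γ + O(1/m). So
  H_{7n} − ln(27n) = ln(7n) + γ − ln(27n) + O(1/n)
                       = ln(7/27) + γ + O(1/n).
Hence the limit is ln(7/27) + γ.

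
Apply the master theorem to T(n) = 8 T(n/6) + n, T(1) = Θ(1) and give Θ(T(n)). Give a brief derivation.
T(n) = Θ(n^(log_6 8))

Master theorem: compare f(n) = n to n^(log_6 8) where log_6 8 ≈ 1.161. Since 1 < log_6 8, we have f(n) = O(n^(log_6 8 − ε)) for some ε > 0 — Case 1. Hence T(n) = Θ(n^(log_6 8)).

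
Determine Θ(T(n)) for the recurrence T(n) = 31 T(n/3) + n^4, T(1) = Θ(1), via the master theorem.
T(n) = Θ(n^4)

log_3 31 ≈ 3.126. f(n) = n^4 dominates n^(log_3 31) since 4 > 3.126, and the regularity condition a·f(n/b) = 31·(n/3)^4 = (31/81)·n^4 ≤ c·f(n) holds with c = 31/81 ≈ 0.383 < 1. So this is Case 3: T(n) = Θ(f(n)) = Θ(n^4).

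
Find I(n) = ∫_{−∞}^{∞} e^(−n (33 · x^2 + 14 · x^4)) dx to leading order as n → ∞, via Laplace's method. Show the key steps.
I(n) ~ sqrt(π/(33n))

φ(x) = 33 · x^2 + 14 · x^4 has its unique global minimum at x* = 0 (since φ'(x) = 66x + 56x^3 = 0 only at x = 0 for real x with both coefficients positive, and φ → ∞ as |x| → ∞). At x* = 0, φ(0) = 0 and φ''(0) = 66. Laplace's method then gives
  I(n) ~ sqrt(2π / (n · φ''(0))) · e^(−n φ(0)) = sqrt(2π / (66n)) = sqrt(π/(33n)).
The 14 · x^4 term contributes only at subleading order (an O(1/n) relative correction).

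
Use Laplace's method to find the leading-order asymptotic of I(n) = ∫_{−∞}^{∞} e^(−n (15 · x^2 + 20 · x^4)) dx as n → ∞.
I(n) ~ sqrt(π/(15n))

φ(x) = 15 · x^2 + 20 · x^4 has its unique global minimum at x* = 0 (since φ'(x) = 30x + 80x^3 = 0 only at x = 0 for real x with both coefficients positive, and φ → ∞ as |x| → ∞). At x* = 0, φ(0) = 0 and φ''(0) = 30. Laplace's method then gives
  I(n) ~ sqrt(2π / (n · φ''(0))) · e^(−n φ(0)) = sqrt(2π / (30n)) = sqrt(π/(15n)).
The 20 · x^4 term contributes only at subleading order (an O(1/n) relative correction).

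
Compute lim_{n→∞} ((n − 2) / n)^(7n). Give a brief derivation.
lim = e^(−14)

Rewrite as (1 − 2/n)^(7n). By the standard limit (1 + x/n)^n → e^x, we have (1 − 2/n)^n → e^(−2), and raising to the 7th power gives e^(−14).
More precisely, ln[(1 − 2/n)^(7n)] = 7n · ln(1 − 2/n) = 7n · (-2/n + O(1/n^2)) = -14 + O(1/n) → -14.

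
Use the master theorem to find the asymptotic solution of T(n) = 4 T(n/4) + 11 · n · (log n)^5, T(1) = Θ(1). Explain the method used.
T(n) = Θ(n · (log n)^6)

Here log_4 4 = 1 and f(n) = 11 · n · (log n)^5 = Θ(n^(log_4 4) · (log n)^5). This is the extended Case 2 of the master theorem (f matches the critical exponent up to log factors), giving T(n) = Θ(n^(log_4 4) · (log n)^(5+1)) = Θ(n · (log n)^6).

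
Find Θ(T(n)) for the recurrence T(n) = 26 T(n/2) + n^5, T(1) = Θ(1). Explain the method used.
T(n) = Θ(n^5)

log_2 26 ≈ 4.700. f(n) = n^5 dominates n^(log_2 26) since 5 > 4.700, and the regularity condition a·f(n/b) = 26·(n/2)^5 = (26/32)·n^5 ≤ c·f(n) holds with c = 26/32 ≈ 0.812 < 1. So this is Case 3: T(n) = Θ(f(n)) = Θ(n^5).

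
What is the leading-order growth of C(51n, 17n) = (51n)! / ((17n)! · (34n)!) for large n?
C(51n, 17n) ~ (27/4)^(17n) · sqrt(3/(4π·17n))

Write N = 17n. Apply Stirling to each factorial:
  (3N)! ~ sqrt(2π·3N) · (3N/e)^(3N),
  N! ~ sqrt(2π N) · (N/e)^N,
  (2N)! ~ sqrt(2π·2N) · (2N/e)^(2N).
The exponential factors combine to (3N)^(3N) / (N^N · (2N)^(2N)) = 3^(3N)/2^(2N) = (3^3/2^2)^N = (27/4)^N.
The square-root prefactors combine to sqrt(2π·3N) / (sqrt(2π N)·sqrt(2π·2N)) = sqrt(3 / (2π·2·N)) = sqrt(3/(4π·17n)).
Substituting N = 17n: C(51n, 17n) ~ (27/4)^(17n) · sqrt(3/(4π·17n)).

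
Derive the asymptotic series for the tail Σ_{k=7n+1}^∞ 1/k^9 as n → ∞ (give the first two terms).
Σ_{k>7n} 1/k^9 = 1/(8 · (7n)^8) − 1/(2 · (7n)^9) + O(1/(7n)^10)

Compare to the integral: ∫_{7n}^∞ x^(−9) dx = [−x^(−8)/8]_{7n}^∞ = 1/((9−1)·(7n)^8). The Euler-Maclaurin correction adds −f(7n)/2 = −1/(2·(7n)^9). Euler-Maclaurin then gives
  Σ_{k>7n} 1/k^9 = ∫_{7n}^∞ dx/x^9 − 1/(2·(7n)^9) + O(1/(7n)^10).
(Equivalently this is ζ(9) − Σ_{k≤7n} 1/k^9.)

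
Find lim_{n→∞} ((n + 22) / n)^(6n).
lim = e^132

Rewrite as (1 + 22/n)^(6n). By the standard limit (1 + x/n)^n → e^x, we have (1 + 22/n)^n → e^22, and raising to the 6th power gives e^132.
More precisely, ln[(1 + 22/n)^(6n)] = 6n · ln(1 + 22/n) = 6n · (22/n + O(1/n^2)) = 132 + O(1/n) → 132.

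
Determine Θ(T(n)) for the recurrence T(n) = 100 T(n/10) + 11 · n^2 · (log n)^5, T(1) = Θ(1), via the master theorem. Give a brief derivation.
T(n) = Θ(n^2 · (log n)^6)

Here log_10 100 = 2 and f(n) = 11 · n^2 · (log n)^5 = Θ(n^(log_10 100) · (log n)^5). This is the extended Case 2 of the master theorem (f matches the critical exponent up to log factors), giving T(n) = Θ(n^(log_10 100) · (log n)^(5+1)) = Θ(n^2 · (log n)^6).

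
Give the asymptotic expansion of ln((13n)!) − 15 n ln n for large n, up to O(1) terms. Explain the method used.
ln((13n)!) − 15 n ln n = −2 n ln n + 13(ln 13 − 1) n + (1/2) ln(2π·13n) + O(1/n)

Stirling: ln((13n)!) = 13n ln(13n) − 13n + (1/2) ln(2π·13n) + O(1/n).
Expand 13n ln(13n) = 13n (ln n + ln 13) = 13n ln n + 13n ln 13.
Subtract 15n ln n: leading term is (13 − 15) n ln n = −2 n ln n. The next term is 13n ln 13 − 13n = 13(ln 13 − 1) n. Then the (1/2) ln(2π·13n) correction.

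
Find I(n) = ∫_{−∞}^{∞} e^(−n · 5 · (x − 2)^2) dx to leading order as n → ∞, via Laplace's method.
I(n) = sqrt(π/(5n))

Here φ(x) = 5 · (x − 2)^2 has its unique minimum at x* = 2 with φ(x*) = 0 and φ''(x*) = 10. Laplace's method gives
  I(n) ~ e^(−n φ(x*)) · sqrt(2π / (n · φ''(x*))) = sqrt(2π / (10n)) = sqrt(π/(5n)).
This is exact: substituting u = (x − 2)·sqrt(5n) gives I(n) = (1/sqrt(5n)) ∫_{−∞}^{∞} e^(−u^2) du = sqrt(π/(5n)).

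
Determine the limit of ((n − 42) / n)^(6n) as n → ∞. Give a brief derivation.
lim = e^(−252)

Rewrite as (1 − 42/n)^(6n). By the standard limit (1 + x/n)^n → e^x, we have (1 − 42/n)^n → e^(−42), and raising to the 6th power gives e^(−252).
More precisely, ln[(1 − 42/n)^(6n)] = 6n · ln(1 − 42/n) = 6n · (-42/n + O(1/n^2)) = -252 + O(1/n) → -252.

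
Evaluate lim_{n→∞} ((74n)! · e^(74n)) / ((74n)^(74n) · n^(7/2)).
lim = 0

Stirling: (74n)! ~ sqrt(2π·74n) · (74n/e)^(74n). Hence
  (74n)! · e^(74n) / (74n)^(74n) ~ sqrt(2π·74n).
Dividing by n^(7/2): sqrt(2π·74n) / n^(7/2) = sqrt(2π·74) · n^((1−7)/2), so the expression behaves like sqrt(2π·74) · n^((1−7)/2) → 0.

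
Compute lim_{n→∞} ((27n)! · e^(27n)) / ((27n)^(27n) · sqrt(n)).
lim = sqrt(2π·27)

Stirling: (27n)! ~ sqrt(2π·27n) · (27n/e)^(27n). Hence
  (27n)! · e^(27n) / (27n)^(27n) ~ sqrt(2π·27n).
Dividing by sqrt(n): sqrt(2π·27n) / sqrt(n) = sqrt(2π·27) · n^((1−1)/2), so the limit is sqrt(2π·27).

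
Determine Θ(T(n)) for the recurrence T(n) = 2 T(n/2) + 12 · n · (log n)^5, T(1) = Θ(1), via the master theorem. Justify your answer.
T(n) = Θ(n · (log n)^6)

Here log_2 2 = 1 and f(n) = 12 · n · (log n)^5 = Θ(n^(log_2 2) · (log n)^5). This is the extended Case 2 of the master theorem (f matches the critical exponent up to log factors), giving T(n) = Θ(n^(log_2 2) · (log n)^(5+1)) = Θ(n · (log n)^6).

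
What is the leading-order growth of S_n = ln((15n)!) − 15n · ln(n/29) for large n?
S_n ~ 15n · (ln 435 − 1) + O(ln n)

Stirling: ln((15n)!) = 15n ln(15n) − 15n + O(ln n).
  S_n = 15n ln(15n) − 15n − 15n ln(n/29) + O(ln n)
      = 15n ln(15n) − 15n ln n + 15n ln 29 − 15n + O(ln n)
      = 15n ln 15 + 15n ln 29 − 15n + O(ln n)
      = 15n (ln 435 − 1) + O(ln n).
Numerically ln(435) − 1 ≈ 5.0753.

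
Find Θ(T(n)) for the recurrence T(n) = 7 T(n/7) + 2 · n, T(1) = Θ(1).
T(n) = Θ(n log n)

log_7 7 = 1, and f(n) = 2 · n = Θ(n^(log_7 7)). This is Case 2 of the master theorem: T(n) = Θ(f(n) · log n) = Θ(n log n).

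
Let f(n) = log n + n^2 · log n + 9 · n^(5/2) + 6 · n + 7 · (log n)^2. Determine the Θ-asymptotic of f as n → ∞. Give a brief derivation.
f(n) ∈ Θ(n^(5/2))

Compare the terms by growth order. For large n, n^a · (log n)^b dominates n^a' · (log n)^b' iff a > a', or (a = a' and b > b'). Ranking the 5 terms shows the dominant one is 9 · n^(5/2). Hence f(n) ∈ Θ(n^(5/2)).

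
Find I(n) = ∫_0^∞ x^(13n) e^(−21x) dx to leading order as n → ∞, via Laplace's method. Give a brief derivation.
I(n) ~ (sqrt(2π·13n) / 21) · (13n/(21e))^(13n)

Write the integrand as exp(13n ln x − 21x) and set f(x) = 13n ln x − 21x. Then f'(x) = 13n/x − 21 = 0 at x* = 13n/21, and f''(x*) = −13n/x*^2 = −21^2/(13n). Laplace's method (interior maximum) gives
  I(n) ~ e^(f(x*)) · sqrt(2π / |f''(x*)|)
        = exp(13n ln(13n/21) − 13n) · sqrt(2π · 13n / 21^2)
        = (13n/21)^(13n) e^(−13n) · sqrt(2π·13n) / 21
        = (sqrt(2π·13n) / 21) · (13n/(21e))^(13n).
This matches Γ(13n+1)/21^(13n+1) with Stirling applied to Γ.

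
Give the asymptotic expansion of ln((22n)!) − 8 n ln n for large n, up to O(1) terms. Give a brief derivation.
ln((22n)!) − 8 n ln n = 14 n ln n + 22(ln 22 − 1) n + (1/2) ln(2π·22n) + O(1/n)

Stirling: ln((22n)!) = 22n ln(22n) − 22n + (1/2) ln(2π·22n) + O(1/n).
Expand 22n ln(22n) = 22n (ln n + ln 22) = 22n ln n + 22n ln 22.
Subtract 8n ln n: leading term is (22 − 8) n ln n = 14 n ln n. The next term is 22n ln 22 − 22n = 22(ln 22 − 1) n. Then the (1/2) ln(2π·22n) correction.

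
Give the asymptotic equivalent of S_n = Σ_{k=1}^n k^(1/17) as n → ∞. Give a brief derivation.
S_n ~ (17/18) · n^(18/17)

Integral comparison: Σ_{k=1}^n k^(1/17) = ∫_0^n x^(1/17) dx + O(n^(1/17)). The integral is n^(1 + 1/17) / (1 + 1/17) = n^((1+17)/17) / ((1+17)/17) = (17/18) · n^(18/17).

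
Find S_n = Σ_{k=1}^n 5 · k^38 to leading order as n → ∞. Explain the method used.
S_n ~ 5 · n^39 / 39

By integral comparison (Euler-Maclaurin), Σ_{k=1}^n 5 · k^38 = 5 · ∫_0^n x^38 dx + O(n^38) = 5 · n^39/39 + O(n^38). (Equivalently, Faulhaber's formula gives the same leading term.)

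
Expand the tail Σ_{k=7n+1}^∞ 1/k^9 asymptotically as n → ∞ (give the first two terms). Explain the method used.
Σ_{k>7n} 1/k^9 = 1/(8 · (7n)^8) − 1/(2 · (7n)^9) + O(1/(7n)^10)

Compare to the integral: ∫_{7n}^∞ x^(−9) dx = [−x^(−8)/8]_{7n}^∞ = 1/((9−1)·(7n)^8). The Euler-Maclaurin correction adds −f(7n)/2 = −1/(2·(7n)^9). Euler-Maclaurin then gives
  Σ_{k>7n} 1/k^9 = ∫_{7n}^∞ dx/x^9 − 1/(2·(7n)^9) + O(1/(7n)^10).
(Equivalently this is ζ(9) − Σ_{k≤7n} 1/k^9.)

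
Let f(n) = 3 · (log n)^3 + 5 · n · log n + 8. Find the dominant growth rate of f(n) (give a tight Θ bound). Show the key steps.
f(n) ∈ Θ(n · log n)

Compare the terms by growth order. For large n, n^a · (log n)^b dominates n^a' · (log n)^b' iff a > a', or (a = a' and b > b'). Ranking the 3 terms shows the dominant one is 5 · n · log n. Hence f(n) ∈ Θ(n · log n).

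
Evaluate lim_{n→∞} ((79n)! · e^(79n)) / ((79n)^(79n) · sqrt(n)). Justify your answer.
lim = sqrt(2π·79)

Stirling: (79n)! ~ sqrt(2π·79n) · (79n/e)^(79n). Hence
  (79n)! · e^(79n) / (79n)^(79n) ~ sqrt(2π·79n).
Dividing by sqrt(n): sqrt(2π·79n) / sqrt(n) = sqrt(2π·79) · n^((1−1)/2), so the limit is sqrt(2π·79).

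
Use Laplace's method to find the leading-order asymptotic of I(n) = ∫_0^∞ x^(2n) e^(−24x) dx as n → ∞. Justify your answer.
I(n) ~ (sqrt(2π·2n) / 24) · (2n/(24e))^(2n)

Write the integrand as exp(2n ln x − 24x) and set f(x) = 2n ln x − 24x. Then f'(x) = 2n/x − 24 = 0 at x* = 2n/24, and f''(x*) = −2n/x*^2 = −24^2/(2n). Laplace's method (interior maximum) gives
  I(n) ~ e^(f(x*)) · sqrt(2π / |f''(x*)|)
        = exp(2n ln(2n/24) − 2n) · sqrt(2π · 2n / 24^2)
        = (2n/24)^(2n) e^(−2n) · sqrt(2π·2n) / 24
        = (sqrt(2π·2n) / 24) · (2n/(24e))^(2n).
This matches Γ(2n+1)/24^(2n+1) with Stirling applied to Γ.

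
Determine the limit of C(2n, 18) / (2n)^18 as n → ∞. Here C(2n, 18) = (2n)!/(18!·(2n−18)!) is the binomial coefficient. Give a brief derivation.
lim = 1/18! = 1/6402373705728000

With N = 2n → ∞: C(N, 18) / N^18 = [N(N−1)…(N−17)] / (18! · N^18) = (1/18!) · 1 · (1 − 1/(2n)) · … · (1 − 17/(2n)). Each factor → 1 as N → ∞, so the limit is 1/18! = 1/6402373705728000.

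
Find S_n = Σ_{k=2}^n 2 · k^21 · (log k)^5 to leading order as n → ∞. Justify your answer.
S_n ~ n^22 · (log n)^5 / 11

By integral comparison, S_n = ∫_1^n 2 · x^21 · (log x)^5 dx + O(n^21 · (log n)^5). For the integral, the leading term of ∫_1^n x^21 (log x)^5 dx is n^22/22 · (log n)^5 (by repeated integration by parts; each step lowers the log-exponent and produces a relatively O(1/log n) correction). Hence S_n ~ n^22 · (log n)^5 / 11.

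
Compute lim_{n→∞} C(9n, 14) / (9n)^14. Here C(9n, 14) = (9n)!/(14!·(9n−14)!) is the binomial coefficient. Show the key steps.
lim = 1/14! = 1/87178291200

With N = 9n → ∞: C(N, 14) / N^14 = [N(N−1)…(N−13)] / (14! · N^14) = (1/14!) · 1 · (1 − 1/(9n)) · … · (1 − 13/(9n)). Each factor → 1 as N → ∞, so the limit is 1/14! = 1/87178291200.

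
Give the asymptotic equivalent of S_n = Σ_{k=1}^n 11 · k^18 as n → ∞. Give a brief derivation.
S_n ~ 11 · n^19 / 19

By integral comparison (Euler-Maclaurin), Σ_{k=1}^n 11 · k^18 = 11 · ∫_0^n x^18 dx + O(n^18) = 11 · n^19/19 + O(n^18). (Equivalently, Faulhaber's formula gives the same leading term.)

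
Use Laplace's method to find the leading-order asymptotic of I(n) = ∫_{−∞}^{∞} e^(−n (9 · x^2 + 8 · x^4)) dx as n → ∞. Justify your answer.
I(n) ~ sqrt(π/(9n))

φ(x) = 9 · x^2 + 8 · x^4 has its unique global minimum at x* = 0 (since φ'(x) = 18x + 32x^3 = 0 only at x = 0 for real x with both coefficients positive, and φ → ∞ as |x| → ∞). At x* = 0, φ(0) = 0 and φ''(0) = 18. Laplace's method then gives
  I(n) ~ sqrt(2π / (n · φ''(0))) · e^(−n φ(0)) = sqrt(2π / (18n)) = sqrt(π/(9n)).
The 8 · x^4 term contributes only at subleading order (an O(1/n) relative correction).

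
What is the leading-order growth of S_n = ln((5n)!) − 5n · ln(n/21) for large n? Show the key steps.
S_n ~ 5n · (ln 105 − 1) + O(ln n)

Stirling: ln((5n)!) = 5n ln(5n) − 5n + O(ln n).
  S_n = 5n ln(5n) − 5n − 5n ln(n/21) + O(ln n)
      = 5n ln(5n) − 5n ln n + 5n ln 21 − 5n + O(ln n)
      = 5n ln 5 + 5n ln 21 − 5n + O(ln n)
      = 5n (ln 105 − 1) + O(ln n).
Numerically ln(105) − 1 ≈ 3.6540.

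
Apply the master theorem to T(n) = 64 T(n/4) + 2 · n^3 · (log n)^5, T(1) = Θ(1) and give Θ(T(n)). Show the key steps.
T(n) = Θ(n^3 · (log n)^6)

Here log_4 64 = 3 and f(n) = 2 · n^3 · (log n)^5 = Θ(n^(log_4 64) · (log n)^5). This is the extended Case 2 of the master theorem (f matches the critical exponent up to log factors), giving T(n) = Θ(n^(log_4 64) · (log n)^(5+1)) = Θ(n^3 · (log n)^6).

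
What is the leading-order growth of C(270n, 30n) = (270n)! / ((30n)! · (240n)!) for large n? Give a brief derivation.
C(270n, 30n) ~ (387420489/16777216)^(30n) · sqrt(9/(16π·30n))

Write N = 30n. Apply Stirling to each factorial:
  (9N)! ~ sqrt(2π·9N) · (9N/e)^(9N),
  N! ~ sqrt(2π N) · (N/e)^N,
  (8N)! ~ sqrt(2π·8N) · (8N/e)^(8N).
The exponential factors combine to (9N)^(9N) / (N^N · (8N)^(8N)) = 9^(9N)/8^(8N) = (9^9/8^8)^N = (387420489/16777216)^N.
The square-root prefactors combine to sqrt(2π·9N) / (sqrt(2π N)·sqrt(2π·8N)) = sqrt(9 / (2π·8·N)) = sqrt(9/(16π·30n)).
Substituting N = 30n: C(270n, 30n) ~ (387420489/16777216)^(30n) · sqrt(9/(16π·30n)).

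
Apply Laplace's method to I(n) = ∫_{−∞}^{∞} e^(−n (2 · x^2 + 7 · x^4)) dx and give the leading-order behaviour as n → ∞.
I(n) ~ sqrt(π/(2n))

φ(x) = 2 · x^2 + 7 · x^4 has its unique global minimum at x* = 0 (since φ'(x) = 4x + 28x^3 = 0 only at x = 0 for real x with both coefficients positive, and φ → ∞ as |x| → ∞). At x* = 0, φ(0) = 0 and φ''(0) = 4. Laplace's method then gives
  I(n) ~ sqrt(2π / (n · φ''(0))) · e^(−n φ(0)) = sqrt(2π / (4n)) = sqrt(π/(2n)).
The 7 · x^4 term contributes only at subleading order (an O(1/n) relative correction).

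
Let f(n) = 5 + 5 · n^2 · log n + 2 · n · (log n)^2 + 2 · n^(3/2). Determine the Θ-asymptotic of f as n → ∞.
f(n) ∈ Θ(n^2 · log n)

Compare the terms by growth order. For large n, n^a · (log n)^b dominates n^a' · (log n)^b' iff a > a', or (a = a' and b > b'). Ranking the 4 terms shows the dominant one is 5 · n^2 · log n. Hence f(n) ∈ Θ(n^2 · log n).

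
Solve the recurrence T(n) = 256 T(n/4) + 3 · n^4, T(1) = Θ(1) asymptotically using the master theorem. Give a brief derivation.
T(n) = Θ(n^4 log n)

log_4 256 = 4, and f(n) = 3 · n^4 = Θ(n^(log_4 256)). This is Case 2 of the master theorem: T(n) = Θ(f(n) · log n) = Θ(n^4 log n).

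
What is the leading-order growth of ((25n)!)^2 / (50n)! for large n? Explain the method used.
((25n)!)^2/(50n)! ~ ((2π·25n)^(1/2) / sqrt(2)) · 2^(−2·25n)  →  0

Write N = 25n. Stirling: N! ~ sqrt(2π N)(N/e)^N and (2N)! ~ sqrt(2π·2N)·(2N/e)^(2N).
  (N!)^2/(2N)! ~ (2π N)^(2/2) (N/e)^(2N) / [sqrt(2π·2N) (2N/e)^(2N)]
     = (2π N)^(2/2) / sqrt(2π·2N) · (N/(2N))^(2N)
     = (2π N)^((2−1)/2) / sqrt(2) · 2^(−2N).
Since 2^2 > 1, the factor 2^(−2N) decays exponentially, so the ratio → 0. Substituting N = 25n gives the stated form.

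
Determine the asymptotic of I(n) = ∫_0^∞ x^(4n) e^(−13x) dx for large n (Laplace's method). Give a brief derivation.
I(n) ~ (sqrt(2π·4n) / 13) · (4n/(13e))^(4n)

Write the integrand as exp(4n ln x − 13x) and set f(x) = 4n ln x − 13x. Then f'(x) = 4n/x − 13 = 0 at x* = 4n/13, and f''(x*) = −4n/x*^2 = −13^2/(4n). Laplace's method (interior maximum) gives
  I(n) ~ e^(f(x*)) · sqrt(2π / |f''(x*)|)
        = exp(4n ln(4n/13) − 4n) · sqrt(2π · 4n / 13^2)
        = (4n/13)^(4n) e^(−4n) · sqrt(2π·4n) / 13
        = (sqrt(2π·4n) / 13) · (4n/(13e))^(4n).
This matches Γ(4n+1)/13^(4n+1) with Stirling applied to Γ.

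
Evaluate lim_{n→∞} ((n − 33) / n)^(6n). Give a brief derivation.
lim = e^(−198)

Rewrite as (1 − 33/n)^(6n). By the standard limit (1 + x/n)^n → e^x, we have (1 − 33/n)^n → e^(−33), and raising to the 6th power gives e^(−198).
More precisely, ln[(1 − 33/n)^(6n)] = 6n · ln(1 − 33/n) = 6n · (-33/n + O(1/n^2)) = -198 + O(1/n) → -198.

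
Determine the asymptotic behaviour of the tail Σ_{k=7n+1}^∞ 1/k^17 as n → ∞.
Σ_{k>7n} 1/k^17 ~ 1/(16 · (7n)^16)

Compare to the integral: ∫_{7n}^∞ x^(−17) dx = [−x^(−16)/16]_{7n}^∞ = 1/((17−1)·(7n)^16). Euler-Maclaurin then gives
  Σ_{k>7n} 1/k^17 = ∫_{7n}^∞ dx/x^17 − 1/(2·(7n)^17) + O(1/(7n)^18).
(Equivalently this is ζ(17) − Σ_{k≤7n} 1/k^17.)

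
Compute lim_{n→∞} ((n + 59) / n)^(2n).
lim = e^118

Rewrite as (1 + 59/n)^(2n). By the standard limit (1 + x/n)^n → e^x, we have (1 + 59/n)^n → e^59, and raising to the 2nd power gives e^118.
More precisely, ln[(1 + 59/n)^(2n)] = 2n · ln(1 + 59/n) = 2n · (59/n + O(1/n^2)) = 118 + O(1/n) → 118.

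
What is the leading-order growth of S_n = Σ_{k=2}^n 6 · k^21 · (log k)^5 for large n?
S_n ~ 3 · n^22 · (log n)^5 / 11

By integral comparison, S_n = ∫_1^n 6 · x^21 · (log x)^5 dx + O(n^21 · (log n)^5). For the integral, the leading term of ∫_1^n x^21 (log x)^5 dx is n^22/22 · (log n)^5 (by repeated integration by parts; each step lowers the log-exponent and produces a relatively O(1/log n) correction). Hence S_n ~ 3 · n^22 · (log n)^5 / 11.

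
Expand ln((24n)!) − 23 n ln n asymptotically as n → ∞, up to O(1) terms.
ln((24n)!) − 23 n ln n = n ln n + 24(ln 24 − 1) n + (1/2) ln(2π·24n) + O(1/n)

Stirling: ln((24n)!) = 24n ln(24n) − 24n + (1/2) ln(2π·24n) + O(1/n).
Expand 24n ln(24n) = 24n (ln n + ln 24) = 24n ln n + 24n ln 24.
Subtract 23n ln n: leading term is (24 − 23) n ln n = n ln n. The next term is 24n ln 24 − 24n = 24(ln 24 − 1) n. Then the (1/2) ln(2π·24n) correction.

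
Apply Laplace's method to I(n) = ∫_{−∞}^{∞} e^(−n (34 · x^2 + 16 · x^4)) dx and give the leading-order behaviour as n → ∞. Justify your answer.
I(n) ~ sqrt(π/(34n))

φ(x) = 34 · x^2 + 16 · x^4 has its unique global minimum at x* = 0 (since φ'(x) = 68x + 64x^3 = 0 only at x = 0 for real x with both coefficients positive, and φ → ∞ as |x| → ∞). At x* = 0, φ(0) = 0 and φ''(0) = 68. Laplace's method then gives
  I(n) ~ sqrt(2π / (n · φ''(0))) · e^(−n φ(0)) = sqrt(2π / (68n)) = sqrt(π/(34n)).
The 16 · x^4 term contributes only at subleading order (an O(1/n) relative correction).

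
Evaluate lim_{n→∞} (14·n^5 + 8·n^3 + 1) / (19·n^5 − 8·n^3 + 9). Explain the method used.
lim = 14/19

For large n the leading n^5 terms dominate both numerator and denominator. Dividing top and bottom by n^5, every other term tends to 0, leaving 14/19.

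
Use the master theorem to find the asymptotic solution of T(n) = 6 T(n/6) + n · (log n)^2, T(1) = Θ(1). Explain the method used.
T(n) = Θ(n · (log n)^3)

Here log_6 6 = 1 and f(n) = n · (log n)^2 = Θ(n^(log_6 6) · (log n)^2). This is the extended Case 2 of the master theorem (f matches the critical exponent up to log factors), giving T(n) = Θ(n^(log_6 6) · (log n)^(2+1)) = Θ(n · (log n)^3).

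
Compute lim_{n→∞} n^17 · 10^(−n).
lim = 0

Exponentials with base > 1 dominate every fixed polynomial: for any fixed c, n^c / 10^n → 0 as n → ∞ (e.g. by the ratio test, or by writing 10^n = e^(n ln 10) and noting e^(n ln 10) / n^c → ∞). Hence n^17 · 10^(−n) = n^17 / 10^n → 0.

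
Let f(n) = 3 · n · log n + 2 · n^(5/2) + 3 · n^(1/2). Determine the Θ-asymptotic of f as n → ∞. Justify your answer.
f(n) ∈ Θ(n^(5/2))

Compare the terms by growth order. For large n, n^a · (log n)^b dominates n^a' · (log n)^b' iff a > a', or (a = a' and b > b'). Ranking the 3 terms shows the dominant one is 2 · n^(5/2). Hence f(n) ∈ Θ(n^(5/2)).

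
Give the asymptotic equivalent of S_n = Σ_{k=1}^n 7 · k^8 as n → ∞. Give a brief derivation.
S_n ~ 7 · n^9 / 9

By integral comparison (Euler-Maclaurin), Σ_{k=1}^n 7 · k^8 = 7 · ∫_0^n x^8 dx + O(n^8) = 7 · n^9/9 + O(n^8). (Equivalently, Faulhaber's formula gives the same leading term.)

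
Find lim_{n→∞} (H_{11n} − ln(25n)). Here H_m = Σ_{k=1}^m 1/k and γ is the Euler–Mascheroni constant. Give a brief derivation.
lim = ln(11/25) + γ

By Euler-Maclaurin, H_m = ln m + γ + O(1/m). So
  H_{11n} − ln(25n) = ln(11n) + γ − ln(25n) + O(1/n)
                       = ln(11/25) + γ + O(1/n).
Hence the limit is ln(11/25) + γ.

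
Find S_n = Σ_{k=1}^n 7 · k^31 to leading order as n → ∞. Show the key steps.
S_n ~ 7 · n^32 / 32

By integral comparison (Euler-Maclaurin), Σ_{k=1}^n 7 · k^31 = 7 · ∫_0^n x^31 dx + O(n^31) = 7 · n^32/32 + O(n^31). (Equivalently, Faulhaber's formula gives the same leading term.)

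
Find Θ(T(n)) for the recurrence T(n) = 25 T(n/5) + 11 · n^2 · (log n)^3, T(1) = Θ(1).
T(n) = Θ(n^2 · (log n)^4)

Here log_5 25 = 2 and f(n) = 11 · n^2 · (log n)^3 = Θ(n^(log_5 25) · (log n)^3). This is the extended Case 2 of the master theorem (f matches the critical exponent up to log factors), giving T(n) = Θ(n^(log_5 25) · (log n)^(3+1)) = Θ(n^2 · (log n)^4).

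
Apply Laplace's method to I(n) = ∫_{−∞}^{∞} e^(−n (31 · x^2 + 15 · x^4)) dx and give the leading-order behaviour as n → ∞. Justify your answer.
I(n) ~ sqrt(π/(31n))

φ(x) = 31 · x^2 + 15 · x^4 has its unique global minimum at x* = 0 (since φ'(x) = 62x + 60x^3 = 0 only at x = 0 for real x with both coefficients positive, and φ → ∞ as |x| → ∞). At x* = 0, φ(0) = 0 and φ''(0) = 62. Laplace's method then gives
  I(n) ~ sqrt(2π / (n · φ''(0))) · e^(−n φ(0)) = sqrt(2π / (62n)) = sqrt(π/(31n)).
The 15 · x^4 term contributes only at subleading order (an O(1/n) relative correction).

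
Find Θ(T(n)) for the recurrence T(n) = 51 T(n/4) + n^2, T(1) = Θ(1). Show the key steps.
T(n) = Θ(n^(log_4 51))

Master theorem: compare f(n) = n^2 to n^(log_4 51) where log_4 51 ≈ 2.836. Since 2 < log_4 51, we have f(n) = O(n^(log_4 51 − ε)) for some ε > 0 — Case 1. Hence T(n) = Θ(n^(log_4 51)).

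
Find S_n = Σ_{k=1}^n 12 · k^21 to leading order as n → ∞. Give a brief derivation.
S_n ~ 6 · n^22 / 11

By integral comparison (Euler-Maclaurin), Σ_{k=1}^n 12 · k^21 = 12 · ∫_0^n x^21 dx + O(n^21) = 12 · n^22/22 = 6 · n^22 / 11 + O(n^21). (Equivalently, Faulhaber's formula gives the same leading term.)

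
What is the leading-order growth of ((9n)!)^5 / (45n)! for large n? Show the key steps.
((9n)!)^5/(45n)! ~ ((2π·9n)^(4/2) / sqrt(5)) · 5^(−5·9n)  →  0

Write N = 9n. Stirling: N! ~ sqrt(2π N)(N/e)^N and (5N)! ~ sqrt(2π·5N)·(5N/e)^(5N).
  (N!)^5/(5N)! ~ (2π N)^(5/2) (N/e)^(5N) / [sqrt(2π·5N) (5N/e)^(5N)]
     = (2π N)^(5/2) / sqrt(2π·5N) · (N/(5N))^(5N)
     = (2π N)^((5−1)/2) / sqrt(5) · 5^(−5N).
Since 5^5 > 1, the factor 5^(−5N) decays exponentially, so the ratio → 0. Substituting N = 9n gives the stated form.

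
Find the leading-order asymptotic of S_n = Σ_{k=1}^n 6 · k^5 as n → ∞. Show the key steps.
S_n ~ n^6

By integral comparison (Euler-Maclaurin), Σ_{k=1}^n 6 · k^5 = 6 · ∫_0^n x^5 dx + O(n^5) = 6 · n^6/6 = n^6 + O(n^5). (Equivalently, Faulhaber's formula gives the same leading term.)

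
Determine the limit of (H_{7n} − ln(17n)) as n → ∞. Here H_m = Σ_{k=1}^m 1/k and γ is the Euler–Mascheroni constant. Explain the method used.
lim = ln(7/17) + γ

By Euler-Maclaurin, H_m = ln m + γ + O(1/m). So
  H_{7n} − ln(17n) = ln(7n) + γ − ln(17n) + O(1/n)
                       = ln(7/17) + γ + O(1/n).
Hence the limit is ln(7/17) + γ.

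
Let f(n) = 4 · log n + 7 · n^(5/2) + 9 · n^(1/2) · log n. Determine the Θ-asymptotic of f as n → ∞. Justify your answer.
f(n) ∈ Θ(n^(5/2))

Compare the terms by growth order. For large n, n^a · (log n)^b dominates n^a' · (log n)^b' iff a > a', or (a = a' and b > b'). Ranking the 3 terms shows the dominant one is 7 · n^(5/2). Hence f(n) ∈ Θ(n^(5/2)).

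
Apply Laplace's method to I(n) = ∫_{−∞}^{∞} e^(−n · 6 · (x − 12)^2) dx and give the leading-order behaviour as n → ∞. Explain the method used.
I(n) = sqrt(π/(6n))

Here φ(x) = 6 · (x − 12)^2 has its unique minimum at x* = 12 with φ(x*) = 0 and φ''(x*) = 12. Laplace's method gives
  I(n) ~ e^(−n φ(x*)) · sqrt(2π / (n · φ''(x*))) = sqrt(2π / (12n)) = sqrt(π/(6n)).
This is exact: substituting u = (x − 12)·sqrt(6n) gives I(n) = (1/sqrt(6n)) ∫_{−∞}^{∞} e^(−u^2) du = sqrt(π/(6n)).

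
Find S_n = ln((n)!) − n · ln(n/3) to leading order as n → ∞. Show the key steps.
S_n ~ n · (ln 3 − 1) + O(ln n)

Stirling: ln((n)!) = n ln(n) − n + O(ln n).
  S_n = n ln(n) − n − n ln(n/3) + O(ln n)
      = n ln(n) − n ln n + n ln 3 − n + O(ln n)
      = n ln 3 − n + O(ln n)
      = n (ln 3 − 1) + O(ln n).
Numerically ln(3) − 1 ≈ 0.0986.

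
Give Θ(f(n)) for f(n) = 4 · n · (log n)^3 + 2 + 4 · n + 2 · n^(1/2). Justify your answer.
f(n) ∈ Θ(n · (log n)^3)

Compare the terms by growth order. For large n, n^a · (log n)^b dominates n^a' · (log n)^b' iff a > a', or (a = a' and b > b'). Ranking the 4 terms shows the dominant one is 4 · n · (log n)^3. Hence f(n) ∈ Θ(n · (log n)^3).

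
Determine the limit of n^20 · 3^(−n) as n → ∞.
lim = 0

Exponentials with base > 1 dominate every fixed polynomial: for any fixed c, n^c / 3^n → 0 as n → ∞ (e.g. by the ratio test, or by writing 3^n = e^(n ln 3) and noting e^(n ln 3) / n^c → ∞). Hence n^20 · 3^(−n) = n^20 / 3^n → 0.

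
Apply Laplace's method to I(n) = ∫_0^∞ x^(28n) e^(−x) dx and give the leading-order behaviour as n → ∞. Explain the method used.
I(n) ~ sqrt(2π·28n) · (28n/e)^(28n)

Write the integrand as exp(28n ln x − x) and set f(x) = 28n ln x − x. Then f'(x) = 28n/x − 1 = 0 at x* = 28n, and f''(x*) = −28n/x*^2 = −1/(28n). Laplace's method (interior maximum) gives
  I(n) ~ e^(f(x*)) · sqrt(2π / |f''(x*)|)
        = exp(28n ln(28n) − 28n) · sqrt(2π · 28n)
        = (28n)^(28n) e^(−28n) · sqrt(2π·28n)
        = sqrt(2π·28n) · (28n/e)^(28n).
This matches Γ(28n+1) with Stirling applied to Γ.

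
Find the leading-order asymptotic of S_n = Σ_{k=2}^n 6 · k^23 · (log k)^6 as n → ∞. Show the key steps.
S_n ~ n^24 · (log n)^6 / 4

By integral comparison, S_n = ∫_1^n 6 · x^23 · (log x)^6 dx + O(n^23 · (log n)^6). For the integral, the leading term of ∫_1^n x^23 (log x)^6 dx is n^24/24 · (log n)^6 (by repeated integration by parts; each step lowers the log-exponent and produces a relatively O(1/log n) correction). Hence S_n ~ n^24 · (log n)^6 / 4.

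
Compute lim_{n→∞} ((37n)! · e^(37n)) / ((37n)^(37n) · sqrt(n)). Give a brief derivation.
lim = sqrt(2π·37)

Stirling: (37n)! ~ sqrt(2π·37n) · (37n/e)^(37n). Hence
  (37n)! · e^(37n) / (37n)^(37n) ~ sqrt(2π·37n).
Dividing by sqrt(n): sqrt(2π·37n) / sqrt(n) = sqrt(2π·37) · n^((1−1)/2), so the limit is sqrt(2π·37).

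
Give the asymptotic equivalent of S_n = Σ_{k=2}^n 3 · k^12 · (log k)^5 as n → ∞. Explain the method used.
S_n ~ 3 · n^13 · (log n)^5 / 13

By integral comparison, S_n = ∫_1^n 3 · x^12 · (log x)^5 dx + O(n^12 · (log n)^5). For the integral, the leading term of ∫_1^n x^12 (log x)^5 dx is n^13/13 · (log n)^5 (by repeated integration by parts; each step lowers the log-exponent and produces a relatively O(1/log n) correction). Hence S_n ~ 3 · n^13 · (log n)^5 / 13.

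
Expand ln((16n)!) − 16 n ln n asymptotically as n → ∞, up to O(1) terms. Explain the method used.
ln((16n)!) − 16 n ln n = 16(ln 16 − 1) n + (1/2) ln(2π·16n) + O(1/n)

Stirling: ln((16n)!) = 16n ln(16n) − 16n + (1/2) ln(2π·16n) + O(1/n).
Since 16n ln(16n) = 16n ln n + 16n ln 16, subtracting 16n ln n cancels the n ln n term exactly. What remains is 16(ln 16 − 1) n + (1/2) ln(2π·16n) + O(1/n).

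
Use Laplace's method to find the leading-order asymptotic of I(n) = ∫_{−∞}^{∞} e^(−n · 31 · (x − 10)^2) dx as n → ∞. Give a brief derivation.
I(n) = sqrt(π/(31n))

Here φ(x) = 31 · (x − 10)^2 has its unique minimum at x* = 10 with φ(x*) = 0 and φ''(x*) = 62. Laplace's method gives
  I(n) ~ e^(−n φ(x*)) · sqrt(2π / (n · φ''(x*))) = sqrt(2π / (62n)) = sqrt(π/(31n)).
This is exact: substituting u = (x − 10)·sqrt(31n) gives I(n) = (1/sqrt(31n)) ∫_{−∞}^{∞} e^(−u^2) du = sqrt(π/(31n)).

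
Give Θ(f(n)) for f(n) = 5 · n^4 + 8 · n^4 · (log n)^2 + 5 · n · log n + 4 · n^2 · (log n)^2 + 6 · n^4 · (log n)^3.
f(n) ∈ Θ(n^4 · (log n)^3)

Compare the terms by growth order. For large n, n^a · (log n)^b dominates n^a' · (log n)^b' iff a > a', or (a = a' and b > b'). Ranking the 5 terms shows the dominant one is 6 · n^4 · (log n)^3. Hence f(n) ∈ Θ(n^4 · (log n)^3).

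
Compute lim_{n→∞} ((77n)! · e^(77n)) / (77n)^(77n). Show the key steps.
lim = ∞

Stirling: (77n)! ~ sqrt(2π·77n) · (77n/e)^(77n). Hence
  (77n)! · e^(77n) / (77n)^(77n) ~ sqrt(2π·77n) = sqrt(2π·77) · sqrt(n) → ∞.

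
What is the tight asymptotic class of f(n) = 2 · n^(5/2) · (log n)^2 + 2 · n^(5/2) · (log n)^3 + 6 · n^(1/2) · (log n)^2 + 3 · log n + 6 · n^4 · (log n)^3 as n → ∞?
f(n) ∈ Θ(n^4 · (log n)^3)

Compare the terms by growth order. For large n, n^a · (log n)^b dominates n^a' · (log n)^b' iff a > a', or (a = a' and b > b'). Ranking the 5 terms shows the dominant one is 6 · n^4 · (log n)^3. Hence f(n) ∈ Θ(n^4 · (log n)^3).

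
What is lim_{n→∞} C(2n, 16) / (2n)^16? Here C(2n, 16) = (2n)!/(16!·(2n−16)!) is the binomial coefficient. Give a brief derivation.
lim = 1/16! = 1/20922789888000

With N = 2n → ∞: C(N, 16) / N^16 = [N(N−1)…(N−15)] / (16! · N^16) = (1/16!) · 1 · (1 − 1/(2n)) · … · (1 − 15/(2n)). Each factor → 1 as N → ∞, so the limit is 1/16! = 1/20922789888000.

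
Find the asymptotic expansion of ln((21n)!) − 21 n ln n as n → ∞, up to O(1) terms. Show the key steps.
ln((21n)!) − 21 n ln n = 21(ln 21 − 1) n + (1/2) ln(2π·21n) + O(1/n)

Stirling: ln((21n)!) = 21n ln(21n) − 21n + (1/2) ln(2π·21n) + O(1/n).
Since 21n ln(21n) = 21n ln n + 21n ln 21, subtracting 21n ln n cancels the n ln n term exactly. What remains is 21(ln 21 − 1) n + (1/2) ln(2π·21n) + O(1/n).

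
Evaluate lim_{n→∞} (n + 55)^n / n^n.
lim = e^55

Rewrite as (1 + 55/n)^(n). By the standard limit (1 + x/n)^n → e^x, we have (1 + 55/n)^n → e^55, and raising to the 1st power gives e^55.
More precisely, ln[(1 + 55/n)^(n)] = n · ln(1 + 55/n) = n · (55/n + O(1/n^2)) = 55 + O(1/n) → 55.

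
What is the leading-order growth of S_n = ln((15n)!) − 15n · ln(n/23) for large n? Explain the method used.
S_n ~ 15n · (ln 345 − 1) + O(ln n)

Stirling: ln((15n)!) = 15n ln(15n) − 15n + O(ln n).
  S_n = 15n ln(15n) − 15n − 15n ln(n/23) + O(ln n)
      = 15n ln(15n) − 15n ln n + 15n ln 23 − 15n + O(ln n)
      = 15n ln 15 + 15n ln 23 − 15n + O(ln n)
      = 15n (ln 345 − 1) + O(ln n).
Numerically ln(345) − 1 ≈ 4.8435.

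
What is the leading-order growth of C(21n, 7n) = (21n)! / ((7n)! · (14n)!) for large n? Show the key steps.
C(21n, 7n) ~ (27/4)^(7n) · sqrt(3/(4π·7n))

Write N = 7n. Apply Stirling to each factorial:
  (3N)! ~ sqrt(2π·3N) · (3N/e)^(3N),
  N! ~ sqrt(2π N) · (N/e)^N,
  (2N)! ~ sqrt(2π·2N) · (2N/e)^(2N).
The exponential factors combine to (3N)^(3N) / (N^N · (2N)^(2N)) = 3^(3N)/2^(2N) = (3^3/2^2)^N = (27/4)^N.
The square-root prefactors combine to sqrt(2π·3N) / (sqrt(2π N)·sqrt(2π·2N)) = sqrt(3 / (2π·2·N)) = sqrt(3/(4π·7n)).
Substituting N = 7n: C(21n, 7n) ~ (27/4)^(7n) · sqrt(3/(4π·7n)).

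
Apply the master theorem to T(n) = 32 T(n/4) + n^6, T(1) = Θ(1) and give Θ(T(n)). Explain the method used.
T(n) = Θ(n^6)

log_4 32 ≈ 2.500. f(n) = n^6 dominates n^(log_4 32) since 6 > 2.500, and the regularity condition a·f(n/b) = 32·(n/4)^6 = (32/4096)·n^6 ≤ c·f(n) holds with c = 32/4096 ≈ 0.00781 < 1. So this is Case 3: T(n) = Θ(f(n)) = Θ(n^6).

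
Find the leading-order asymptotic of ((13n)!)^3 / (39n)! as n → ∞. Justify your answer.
((13n)!)^3/(39n)! ~ ((2π·13n)^(2/2) / sqrt(3)) · 3^(−3·13n)  →  0

Write N = 13n. Stirling: N! ~ sqrt(2π N)(N/e)^N and (3N)! ~ sqrt(2π·3N)·(3N/e)^(3N).
  (N!)^3/(3N)! ~ (2π N)^(3/2) (N/e)^(3N) / [sqrt(2π·3N) (3N/e)^(3N)]
     = (2π N)^(3/2) / sqrt(2π·3N) · (N/(3N))^(3N)
     = (2π N)^((3−1)/2) / sqrt(3) · 3^(−3N).
Since 3^3 > 1, the factor 3^(−3N) decays exponentially, so the ratio → 0. Substituting N = 13n gives the stated form.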